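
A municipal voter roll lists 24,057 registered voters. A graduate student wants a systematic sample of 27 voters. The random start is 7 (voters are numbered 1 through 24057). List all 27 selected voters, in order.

7, 898, 1789, 2680, 3571, 4462, 5353, 6244, 7135, 8026, 8917, 9808, 10699, 11590, 12481, 13372, 14263, 15154, 16045, 16936, 17827, 18718, 19609, 20500, 21391, 22282, 23173

k = N/n = 24057/27 = 891
voter 1: 7
voter 2: 7 + 891 = 898
voter 3: 898 + 891 = 1789
voter 4: 1789 + 891 = 2680
voter 5: 2680 + 891 = 3571
voter 6: 3571 + 891 = 4462
voter 7: 4462 + 891 = 5353
voter 8: 5353 + 891 = 6244
voter 9: 6244 + 891 = 7135
voter 10: 7135 + 891 = 8026
voter 11: 8026 + 891 = 8917
voter 12: 8917 + 891 = 9808
voter 13: 9808 + 891 = 10699
voter 14: 10699 + 891 = 11590
voter 15: 11590 + 891 = 12481
voter 16: 12481 + 891 = 13372
voter 17: 13372 + 891 = 14263
voter 18: 14263 + 891 = 15154
voter 19: 15154 + 891 = 16045
voter 20: 16045 + 891 = 16936
voter 21: 16936 + 891 = 17827
voter 22: 17827 + 891 = 18718
voter 23: 18718 + 891 = 19609
voter 24: 19609 + 891 = 20500
voter 25: 20500 + 891 = 21391
voter 26: 21391 + 891 = 22282
voter 27: 22282 + 891 = 23173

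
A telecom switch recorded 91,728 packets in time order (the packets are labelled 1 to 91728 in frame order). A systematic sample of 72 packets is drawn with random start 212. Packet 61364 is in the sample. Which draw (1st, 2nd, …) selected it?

k = 91728/72 = 1274
position = (61364 − 212)/1274 + 1 = 61152/1274 + 1 = 48 + 1 = 49

49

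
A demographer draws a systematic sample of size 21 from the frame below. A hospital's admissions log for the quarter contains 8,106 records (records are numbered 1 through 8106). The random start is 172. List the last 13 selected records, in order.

k = N/n = 8106/21 = 386
9th selection = 172 + 8×386 = 3260
10th: 3260 + 386 = 3646
11th: 3646 + 386 = 4032
12th: 4032 + 386 = 4418
13th: 4418 + 386 = 4804
14th: 4804 + 386 = 5190
15th: 5190 + 386 = 5576
16th: 5576 + 386 = 5962
17th: 5962 + 386 = 6348
18th: 6348 + 386 = 6734
19th: 6734 + 386 = 7120
20th: 7120 + 386 = 7506
21st: 7506 + 386 = 7892

3260, 3646, 4032, 4418, 4804, 5190, 5576, 5962, 6348, 6734, 7120, 7506, 7892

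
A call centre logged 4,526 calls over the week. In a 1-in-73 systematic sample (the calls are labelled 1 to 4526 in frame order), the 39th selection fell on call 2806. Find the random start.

k = 73
r = 2806 − (39−1)×73 = 2806 − 2774 = 32

32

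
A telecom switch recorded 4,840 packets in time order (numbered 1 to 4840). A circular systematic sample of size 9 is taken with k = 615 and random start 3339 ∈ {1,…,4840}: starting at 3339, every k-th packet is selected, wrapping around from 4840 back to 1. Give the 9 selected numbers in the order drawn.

Selection 1: 3339
Selection 2: 3339 + 615 = 3954
Selection 3: 3954 + 615 = 4569
Selection 4: 4569 + 615 = 5184 → 5184 − 4840 = 344
Selection 5: 344 + 615 = 959
Selection 6: 959 + 615 = 1574
Selection 7: 1574 + 615 = 2189
Selection 8: 2189 + 615 = 2804
Selection 9: 2804 + 615 = 3419

3339, 3954, 4569, 344, 959, 1574, 2189, 2804, 3419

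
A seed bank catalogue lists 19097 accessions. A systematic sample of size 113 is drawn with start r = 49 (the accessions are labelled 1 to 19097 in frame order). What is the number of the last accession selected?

18977

k = 19097/113 = 169
113th selection = r + (113−1)·k = 49 + 112×169 = 49 + 18928 = 18977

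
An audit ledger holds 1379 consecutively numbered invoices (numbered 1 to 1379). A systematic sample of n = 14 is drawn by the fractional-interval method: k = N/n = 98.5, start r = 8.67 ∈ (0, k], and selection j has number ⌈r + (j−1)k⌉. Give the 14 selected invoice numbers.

9, 108, 206, 305, 403, 502, 600, 699, 797, 896, 994, 1093, 1191, 1290

j=1: r + 0k = 8.67 → ⌈·⌉ = 9
j=2: r + 1k = 107.17 → ⌈·⌉ = 108
j=3: r + 2k = 205.67 → ⌈·⌉ = 206
j=4: r + 3k = 304.17 → ⌈·⌉ = 305
j=5: r + 4k = 402.67 → ⌈·⌉ = 403
j=6: r + 5k = 501.17 → ⌈·⌉ = 502
j=7: r + 6k = 599.67 → ⌈·⌉ = 600
j=8: r + 7k = 698.17 → ⌈·⌉ = 699
j=9: r + 8k = 796.67 → ⌈·⌉ = 797
j=10: r + 9k = 895.17 → ⌈·⌉ = 896
j=11: r + 10k = 993.67 → ⌈·⌉ = 994
j=12: r + 11k = 1092.17 → ⌈·⌉ = 1093
j=13: r + 12k = 1190.67 → ⌈·⌉ = 1191
j=14: r + 13k = 1289.17 → ⌈·⌉ = 1290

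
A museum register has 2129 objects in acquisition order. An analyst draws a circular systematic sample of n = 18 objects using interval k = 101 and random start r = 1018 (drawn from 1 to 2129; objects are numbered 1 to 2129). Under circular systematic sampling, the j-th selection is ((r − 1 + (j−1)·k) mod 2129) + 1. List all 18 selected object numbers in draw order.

1018, 1119, 1220, 1321, 1422, 1523, 1624, 1725, 1826, 1927, 2028, 2129, 101, 202, 303, 404, 505, 606

Selection 1: 1018
Selection 2: 1018 + 101 = 1119
Selection 3: 1119 + 101 = 1220
Selection 4: 1220 + 101 = 1321
Selection 5: 1321 + 101 = 1422
Selection 6: 1422 + 101 = 1523
Selection 7: 1523 + 101 = 1624
Selection 8: 1624 + 101 = 1725
Selection 9: 1725 + 101 = 1826
Selection 10: 1826 + 101 = 1927
Selection 11: 1927 + 101 = 2028
Selection 12: 2028 + 101 = 2129
Selection 13: 2129 + 101 = 2230 → 2230 − 2129 = 101
Selection 14: 101 + 101 = 202
Selection 15: 202 + 101 = 303
Selection 16: 303 + 101 = 404
Selection 17: 404 + 101 = 505
Selection 18: 505 + 101 = 606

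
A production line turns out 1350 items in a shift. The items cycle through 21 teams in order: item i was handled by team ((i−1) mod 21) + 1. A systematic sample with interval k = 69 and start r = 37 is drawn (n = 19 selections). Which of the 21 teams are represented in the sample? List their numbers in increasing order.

1, 4, 7, 10, 13, 16, 19

Consecutive selections differ by k = 69, so their team numbers differ by 69 mod 21 = 6.
gcd(69, 21) = 3, so the sample visits 21/3 = 7 distinct residues mod 21.
Start 37 is team 16; the teams hit are 1, 4, 7, 10, 13, 16, 19.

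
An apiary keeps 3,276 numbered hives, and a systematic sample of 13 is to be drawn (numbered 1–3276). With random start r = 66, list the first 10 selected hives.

k = N/n = 3276/13 = 252
hive 1: 66
hive 2: 66 + 252 = 318
hive 3: 318 + 252 = 570
hive 4: 570 + 252 = 822
hive 5: 822 + 252 = 1074
hive 6: 1074 + 252 = 1326
hive 7: 1326 + 252 = 1578
hive 8: 1578 + 252 = 1830
hive 9: 1830 + 252 = 2082
hive 10: 2082 + 252 = 2334

66, 318, 570, 822, 1074, 1326, 1578, 1830, 2082, 2334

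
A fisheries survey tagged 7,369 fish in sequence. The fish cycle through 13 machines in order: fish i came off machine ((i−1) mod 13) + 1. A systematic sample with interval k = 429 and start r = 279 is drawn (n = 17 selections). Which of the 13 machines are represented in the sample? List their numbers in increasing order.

6

Consecutive selections differ by k = 429, so their machine numbers differ by 429 mod 13 = 0.
gcd(429, 13) = 13, so the sample visits 13/13 = 1 distinct residues mod 13.
Start 279 is machine 6; the machines hit are 6.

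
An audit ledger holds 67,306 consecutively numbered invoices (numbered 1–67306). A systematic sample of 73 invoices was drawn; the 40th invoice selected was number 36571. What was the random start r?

613

k = 67306/73 = 922
r = 36571 − (40−1)×922 = 36571 − 35958 = 613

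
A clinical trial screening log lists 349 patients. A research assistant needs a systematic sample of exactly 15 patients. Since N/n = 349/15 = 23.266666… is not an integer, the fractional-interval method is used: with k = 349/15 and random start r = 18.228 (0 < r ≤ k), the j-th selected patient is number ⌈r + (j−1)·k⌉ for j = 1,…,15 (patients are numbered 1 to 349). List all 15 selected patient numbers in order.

19, 42, 65, 89, 112, 135, 158, 182, 205, 228, 251, 275, 298, 321, 344

j=1: r + 0k = 18.228 → ⌈·⌉ = 19
j=2: r + 1k = 41.494666… → ⌈·⌉ = 42
j=3: r + 2k = 64.761333… → ⌈·⌉ = 65
j=4: r + 3k = 88.028 → ⌈·⌉ = 89
j=5: r + 4k = 111.294666… → ⌈·⌉ = 112
j=6: r + 5k = 134.561333… → ⌈·⌉ = 135
j=7: r + 6k = 157.828 → ⌈·⌉ = 158
j=8: r + 7k = 181.094666… → ⌈·⌉ = 182
j=9: r + 8k = 204.361333… → ⌈·⌉ = 205
j=10: r + 9k = 227.628 → ⌈·⌉ = 228
j=11: r + 10k = 250.894666… → ⌈·⌉ = 251
j=12: r + 11k = 274.161333… → ⌈·⌉ = 275
j=13: r + 12k = 297.428 → ⌈·⌉ = 298
j=14: r + 13k = 320.694666… → ⌈·⌉ = 321
j=15: r + 14k = 343.961333… → ⌈·⌉ = 344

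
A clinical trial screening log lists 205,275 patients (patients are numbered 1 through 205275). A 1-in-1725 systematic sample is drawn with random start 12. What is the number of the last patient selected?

203562

k = 1725
119th selection = r + (119−1)·k = 12 + 118×1725 = 12 + 203550 = 203562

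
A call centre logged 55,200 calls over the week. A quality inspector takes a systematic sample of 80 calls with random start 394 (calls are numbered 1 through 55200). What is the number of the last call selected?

k = 55200/80 = 690
80th selection = r + (80−1)·k = 394 + 79×690 = 394 + 54510 = 54904

54904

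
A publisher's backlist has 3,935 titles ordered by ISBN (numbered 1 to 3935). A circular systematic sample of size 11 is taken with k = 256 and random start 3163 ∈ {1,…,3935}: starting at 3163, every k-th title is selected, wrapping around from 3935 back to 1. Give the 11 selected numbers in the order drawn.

Selection 1: 3163
Selection 2: 3163 + 256 = 3419
Selection 3: 3419 + 256 = 3675
Selection 4: 3675 + 256 = 3931
Selection 5: 3931 + 256 = 4187 → 4187 − 3935 = 252
Selection 6: 252 + 256 = 508
Selection 7: 508 + 256 = 764
Selection 8: 764 + 256 = 1020
Selection 9: 1020 + 256 = 1276
Selection 10: 1276 + 256 = 1532
Selection 11: 1532 + 256 = 1788

3163, 3419, 3675, 3931, 252, 508, 764, 1020, 1276, 1532, 1788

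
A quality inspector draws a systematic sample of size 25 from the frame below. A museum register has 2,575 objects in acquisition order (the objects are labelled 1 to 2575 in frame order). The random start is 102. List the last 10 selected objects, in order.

k = N/n = 2575/25 = 103
16th selection = 102 + 15×103 = 1647
17th: 1647 + 103 = 1750
18th: 1750 + 103 = 1853
19th: 1853 + 103 = 1956
20th: 1956 + 103 = 2059
21st: 2059 + 103 = 2162
22nd: 2162 + 103 = 2265
23rd: 2265 + 103 = 2368
24th: 2368 + 103 = 2471
25th: 2471 + 103 = 2574

1647, 1750, 1853, 1956, 2059, 2162, 2265, 2368, 2471, 2574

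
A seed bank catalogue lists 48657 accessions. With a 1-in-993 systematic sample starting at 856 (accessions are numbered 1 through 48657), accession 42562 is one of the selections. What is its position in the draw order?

43

k = 993
position = (42562 − 856)/993 + 1 = 41706/993 + 1 = 42 + 1 = 43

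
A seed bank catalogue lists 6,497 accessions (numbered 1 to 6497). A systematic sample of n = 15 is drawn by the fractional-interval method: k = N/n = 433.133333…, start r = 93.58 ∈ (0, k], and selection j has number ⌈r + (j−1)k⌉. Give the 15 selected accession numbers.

94, 527, 960, 1393, 1827, 2260, 2693, 3126, 3559, 3992, 4425, 4859, 5292, 5725, 6158

j=1: r + 0k = 93.58 → ⌈·⌉ = 94
j=2: r + 1k = 526.713333… → ⌈·⌉ = 527
j=3: r + 2k = 959.846666… → ⌈·⌉ = 960
j=4: r + 3k = 1392.98 → ⌈·⌉ = 1393
j=5: r + 4k = 1826.113333… → ⌈·⌉ = 1827
j=6: r + 5k = 2259.246666… → ⌈·⌉ = 2260
j=7: r + 6k = 2692.38 → ⌈·⌉ = 2693
j=8: r + 7k = 3125.513333… → ⌈·⌉ = 3126
j=9: r + 8k = 3558.646666… → ⌈·⌉ = 3559
j=10: r + 9k = 3991.78 → ⌈·⌉ = 3992
j=11: r + 10k = 4424.913333… → ⌈·⌉ = 4425
j=12: r + 11k = 4858.046666… → ⌈·⌉ = 4859
j=13: r + 12k = 5291.18 → ⌈·⌉ = 5292
j=14: r + 13k = 5724.313333… → ⌈·⌉ = 5725
j=15: r + 14k = 6157.446666… → ⌈·⌉ = 6158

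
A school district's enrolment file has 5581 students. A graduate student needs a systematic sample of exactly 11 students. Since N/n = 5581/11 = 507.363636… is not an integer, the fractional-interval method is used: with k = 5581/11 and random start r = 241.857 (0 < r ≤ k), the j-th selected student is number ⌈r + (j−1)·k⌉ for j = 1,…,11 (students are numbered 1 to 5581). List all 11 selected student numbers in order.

242, 750, 1257, 1764, 2272, 2779, 3287, 3794, 4301, 4809, 5316

j=1: r + 0k = 241.857 → ⌈·⌉ = 242
j=2: r + 1k = 749.220636… → ⌈·⌉ = 750
j=3: r + 2k = 1256.584272… → ⌈·⌉ = 1257
j=4: r + 3k = 1763.947909… → ⌈·⌉ = 1764
j=5: r + 4k = 2271.311545… → ⌈·⌉ = 2272
j=6: r + 5k = 2778.675181… → ⌈·⌉ = 2779
j=7: r + 6k = 3286.038818… → ⌈·⌉ = 3287
j=8: r + 7k = 3793.402454… → ⌈·⌉ = 3794
j=9: r + 8k = 4300.766090… → ⌈·⌉ = 4301
j=10: r + 9k = 4808.129727… → ⌈·⌉ = 4809
j=11: r + 10k = 5315.493363… → ⌈·⌉ = 5316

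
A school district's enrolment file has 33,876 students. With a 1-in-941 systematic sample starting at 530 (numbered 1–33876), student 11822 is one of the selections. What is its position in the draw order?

13

k = 941
position = (11822 − 530)/941 + 1 = 11292/941 + 1 = 12 + 1 = 13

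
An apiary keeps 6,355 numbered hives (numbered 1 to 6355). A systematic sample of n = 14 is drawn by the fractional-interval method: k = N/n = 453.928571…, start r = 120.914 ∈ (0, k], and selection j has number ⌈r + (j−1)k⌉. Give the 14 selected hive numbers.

j=1: r + 0k = 120.914 → ⌈·⌉ = 121
j=2: r + 1k = 574.842571… → ⌈·⌉ = 575
j=3: r + 2k = 1028.771142… → ⌈·⌉ = 1029
j=4: r + 3k = 1482.699714… → ⌈·⌉ = 1483
j=5: r + 4k = 1936.628285… → ⌈·⌉ = 1937
j=6: r + 5k = 2390.556857… → ⌈·⌉ = 2391
j=7: r + 6k = 2844.485428… → ⌈·⌉ = 2845
j=8: r + 7k = 3298.414 → ⌈·⌉ = 3299
j=9: r + 8k = 3752.342571… → ⌈·⌉ = 3753
j=10: r + 9k = 4206.271142… → ⌈·⌉ = 4207
j=11: r + 10k = 4660.199714… → ⌈·⌉ = 4661
j=12: r + 11k = 5114.128285… → ⌈·⌉ = 5115
j=13: r + 12k = 5568.056857… → ⌈·⌉ = 5569
j=14: r + 13k = 6021.985428… → ⌈·⌉ = 6022

121, 575, 1029, 1483, 1937, 2391, 2845, 3299, 3753, 4207, 4661, 5115, 5569, 6022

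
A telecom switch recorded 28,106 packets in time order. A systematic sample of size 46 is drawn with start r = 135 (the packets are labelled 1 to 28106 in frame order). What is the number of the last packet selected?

k = 28106/46 = 611
46th selection = r + (46−1)·k = 135 + 45×611 = 135 + 27495 = 27630

27630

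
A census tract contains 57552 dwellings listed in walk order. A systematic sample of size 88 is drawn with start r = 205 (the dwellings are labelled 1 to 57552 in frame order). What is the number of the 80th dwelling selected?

k = 57552/88 = 654
80th selection = r + (80−1)·k = 205 + 79×654 = 205 + 51666 = 51871

51871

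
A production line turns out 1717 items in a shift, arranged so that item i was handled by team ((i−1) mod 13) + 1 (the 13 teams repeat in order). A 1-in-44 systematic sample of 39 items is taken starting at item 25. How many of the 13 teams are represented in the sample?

Consecutive selections differ by k = 44, so their team numbers differ by 44 mod 13 = 5.
gcd(44, 13) = 1, so the sample visits 13/1 = 13 distinct residues mod 13.
Start 25 is team 12; the teams hit are 1, 2, 3, 4, 5, 6, 7, 8, 9, 10, 11, 12, 13.

13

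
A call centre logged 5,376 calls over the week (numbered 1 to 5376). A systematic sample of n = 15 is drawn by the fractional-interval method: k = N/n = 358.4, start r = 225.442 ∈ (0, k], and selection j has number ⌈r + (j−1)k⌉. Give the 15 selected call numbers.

j=1: r + 0k = 225.442 → ⌈·⌉ = 226
j=2: r + 1k = 583.842 → ⌈·⌉ = 584
j=3: r + 2k = 942.242 → ⌈·⌉ = 943
j=4: r + 3k = 1300.642 → ⌈·⌉ = 1301
j=5: r + 4k = 1659.042 → ⌈·⌉ = 1660
j=6: r + 5k = 2017.442 → ⌈·⌉ = 2018
j=7: r + 6k = 2375.842 → ⌈·⌉ = 2376
j=8: r + 7k = 2734.242 → ⌈·⌉ = 2735
j=9: r + 8k = 3092.642 → ⌈·⌉ = 3093
j=10: r + 9k = 3451.042 → ⌈·⌉ = 3452
j=11: r + 10k = 3809.442 → ⌈·⌉ = 3810
j=12: r + 11k = 4167.842 → ⌈·⌉ = 4168
j=13: r + 12k = 4526.242 → ⌈·⌉ = 4527
j=14: r + 13k = 4884.642 → ⌈·⌉ = 4885
j=15: r + 14k = 5243.042 → ⌈·⌉ = 5244

226, 584, 943, 1301, 1660, 2018, 2376, 2735, 3093, 3452, 3810, 4168, 4527, 4885, 5244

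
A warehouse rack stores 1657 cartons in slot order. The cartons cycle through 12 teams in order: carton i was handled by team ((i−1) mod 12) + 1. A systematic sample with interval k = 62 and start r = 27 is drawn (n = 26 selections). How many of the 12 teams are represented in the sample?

6

Consecutive selections differ by k = 62, so their team numbers differ by 62 mod 12 = 2.
gcd(62, 12) = 2, so the sample visits 12/2 = 6 distinct residues mod 12.
Start 27 is team 3; the teams hit are 1, 3, 5, 7, 9, 11.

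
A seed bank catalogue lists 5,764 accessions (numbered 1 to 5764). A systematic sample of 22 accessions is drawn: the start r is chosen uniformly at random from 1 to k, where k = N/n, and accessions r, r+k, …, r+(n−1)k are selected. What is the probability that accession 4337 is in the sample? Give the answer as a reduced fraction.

k = 5764/22 = 262.
Accession 4337 is selected iff r ≡ 4337 (mod 262); exactly one such r in {1,…,262}.
Inclusion probability = 1/262.

1/262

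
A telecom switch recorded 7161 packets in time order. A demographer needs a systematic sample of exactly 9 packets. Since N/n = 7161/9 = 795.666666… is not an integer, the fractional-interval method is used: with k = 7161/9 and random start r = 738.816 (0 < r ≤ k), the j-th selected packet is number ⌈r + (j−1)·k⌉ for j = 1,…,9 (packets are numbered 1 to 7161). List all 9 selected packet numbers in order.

739, 1535, 2331, 3126, 3922, 4718, 5513, 6309, 7105

j=1: r + 0k = 738.816 → ⌈·⌉ = 739
j=2: r + 1k = 1534.482666… → ⌈·⌉ = 1535
j=3: r + 2k = 2330.149333… → ⌈·⌉ = 2331
j=4: r + 3k = 3125.816 → ⌈·⌉ = 3126
j=5: r + 4k = 3921.482666… → ⌈·⌉ = 3922
j=6: r + 5k = 4717.149333… → ⌈·⌉ = 4718
j=7: r + 6k = 5512.816 → ⌈·⌉ = 5513
j=8: r + 7k = 6308.482666… → ⌈·⌉ = 6309
j=9: r + 8k = 7104.149333… → ⌈·⌉ = 7105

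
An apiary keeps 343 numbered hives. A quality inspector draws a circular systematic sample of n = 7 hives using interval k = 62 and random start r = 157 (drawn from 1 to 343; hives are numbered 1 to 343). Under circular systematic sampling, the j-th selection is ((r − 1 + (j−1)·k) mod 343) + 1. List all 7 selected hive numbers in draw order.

Selection 1: 157
Selection 2: 157 + 62 = 219
Selection 3: 219 + 62 = 281
Selection 4: 281 + 62 = 343
Selection 5: 343 + 62 = 405 → 405 − 343 = 62
Selection 6: 62 + 62 = 124
Selection 7: 124 + 62 = 186

157, 219, 281, 343, 62, 124, 186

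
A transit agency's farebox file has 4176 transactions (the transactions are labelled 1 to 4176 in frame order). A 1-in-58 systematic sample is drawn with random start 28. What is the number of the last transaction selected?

4146

k = 58
72nd selection = r + (72−1)·k = 28 + 71×58 = 28 + 4118 = 4146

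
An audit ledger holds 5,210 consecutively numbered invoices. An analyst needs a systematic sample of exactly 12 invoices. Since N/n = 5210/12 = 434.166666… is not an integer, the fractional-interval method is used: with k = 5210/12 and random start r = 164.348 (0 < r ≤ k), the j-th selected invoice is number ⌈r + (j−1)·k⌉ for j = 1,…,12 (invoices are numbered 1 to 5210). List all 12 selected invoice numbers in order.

j=1: r + 0k = 164.348 → ⌈·⌉ = 165
j=2: r + 1k = 598.514666… → ⌈·⌉ = 599
j=3: r + 2k = 1032.681333… → ⌈·⌉ = 1033
j=4: r + 3k = 1466.848 → ⌈·⌉ = 1467
j=5: r + 4k = 1901.014666… → ⌈·⌉ = 1902
j=6: r + 5k = 2335.181333… → ⌈·⌉ = 2336
j=7: r + 6k = 2769.348 → ⌈·⌉ = 2770
j=8: r + 7k = 3203.514666… → ⌈·⌉ = 3204
j=9: r + 8k = 3637.681333… → ⌈·⌉ = 3638
j=10: r + 9k = 4071.848 → ⌈·⌉ = 4072
j=11: r + 10k = 4506.014666… → ⌈·⌉ = 4507
j=12: r + 11k = 4940.181333… → ⌈·⌉ = 4941

165, 599, 1033, 1467, 1902, 2336, 2770, 3204, 3638, 4072, 4507, 4941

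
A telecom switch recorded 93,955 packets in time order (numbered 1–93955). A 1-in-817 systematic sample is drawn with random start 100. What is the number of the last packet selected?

93238

k = 817
115th selection = r + (115−1)·k = 100 + 114×817 = 100 + 93138 = 93238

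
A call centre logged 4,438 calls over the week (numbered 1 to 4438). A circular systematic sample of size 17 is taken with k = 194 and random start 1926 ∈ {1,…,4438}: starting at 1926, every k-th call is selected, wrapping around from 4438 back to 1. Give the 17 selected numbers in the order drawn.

Selection 1: 1926
Selection 2: 1926 + 194 = 2120
Selection 3: 2120 + 194 = 2314
Selection 4: 2314 + 194 = 2508
Selection 5: 2508 + 194 = 2702
Selection 6: 2702 + 194 = 2896
Selection 7: 2896 + 194 = 3090
Selection 8: 3090 + 194 = 3284
Selection 9: 3284 + 194 = 3478
Selection 10: 3478 + 194 = 3672
Selection 11: 3672 + 194 = 3866
Selection 12: 3866 + 194 = 4060
Selection 13: 4060 + 194 = 4254
Selection 14: 4254 + 194 = 4448 → 4448 − 4438 = 10
Selection 15: 10 + 194 = 204
Selection 16: 204 + 194 = 398
Selection 17: 398 + 194 = 592

1926, 2120, 2314, 2508, 2702, 2896, 3090, 3284, 3478, 3672, 3866, 4060, 4254, 10, 204, 398, 592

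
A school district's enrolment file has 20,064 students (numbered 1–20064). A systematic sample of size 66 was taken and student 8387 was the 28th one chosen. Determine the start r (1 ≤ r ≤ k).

k = 20064/66 = 304
r = 8387 − (28−1)×304 = 8387 − 8208 = 179

179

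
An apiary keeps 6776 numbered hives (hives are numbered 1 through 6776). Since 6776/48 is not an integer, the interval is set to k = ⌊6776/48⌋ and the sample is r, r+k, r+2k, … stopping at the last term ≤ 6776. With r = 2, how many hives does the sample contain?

49

k = ⌊6776/48⌋ = 141
Achieved size = ⌊(6776 − 2)/141⌋ + 1 = ⌊6774/141⌋ + 1 = 48 + 1 = 49
(last selection: 2 + 48×141 = 6770 ≤ 6776; next would be 6911 > 6776)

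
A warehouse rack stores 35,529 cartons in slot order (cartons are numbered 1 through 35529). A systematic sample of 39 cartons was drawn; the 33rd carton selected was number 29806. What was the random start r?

k = 35529/39 = 911
r = 29806 − (33−1)×911 = 29806 − 29152 = 654

654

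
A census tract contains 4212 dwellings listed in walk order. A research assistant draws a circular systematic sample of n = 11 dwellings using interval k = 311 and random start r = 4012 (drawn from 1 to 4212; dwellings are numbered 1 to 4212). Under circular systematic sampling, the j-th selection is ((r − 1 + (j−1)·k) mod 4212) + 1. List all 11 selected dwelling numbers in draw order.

Selection 1: 4012
Selection 2: 4012 + 311 = 4323 → 4323 − 4212 = 111
Selection 3: 111 + 311 = 422
Selection 4: 422 + 311 = 733
Selection 5: 733 + 311 = 1044
Selection 6: 1044 + 311 = 1355
Selection 7: 1355 + 311 = 1666
Selection 8: 1666 + 311 = 1977
Selection 9: 1977 + 311 = 2288
Selection 10: 2288 + 311 = 2599
Selection 11: 2599 + 311 = 2910

4012, 111, 422, 733, 1044, 1355, 1666, 1977, 2288, 2599, 2910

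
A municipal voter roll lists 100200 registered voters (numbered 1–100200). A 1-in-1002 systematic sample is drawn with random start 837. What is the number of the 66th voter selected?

65967

k = 1002
66th selection = r + (66−1)·k = 837 + 65×1002 = 837 + 65130 = 65967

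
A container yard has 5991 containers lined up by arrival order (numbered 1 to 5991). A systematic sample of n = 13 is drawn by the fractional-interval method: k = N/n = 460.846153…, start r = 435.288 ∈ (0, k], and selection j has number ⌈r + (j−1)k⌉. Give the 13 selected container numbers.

j=1: r + 0k = 435.288 → ⌈·⌉ = 436
j=2: r + 1k = 896.134153… → ⌈·⌉ = 897
j=3: r + 2k = 1356.980307… → ⌈·⌉ = 1357
j=4: r + 3k = 1817.826461… → ⌈·⌉ = 1818
j=5: r + 4k = 2278.672615… → ⌈·⌉ = 2279
j=6: r + 5k = 2739.518769… → ⌈·⌉ = 2740
j=7: r + 6k = 3200.364923… → ⌈·⌉ = 3201
j=8: r + 7k = 3661.211076… → ⌈·⌉ = 3662
j=9: r + 8k = 4122.057230… → ⌈·⌉ = 4123
j=10: r + 9k = 4582.903384… → ⌈·⌉ = 4583
j=11: r + 10k = 5043.749538… → ⌈·⌉ = 5044
j=12: r + 11k = 5504.595692… → ⌈·⌉ = 5505
j=13: r + 12k = 5965.441846… → ⌈·⌉ = 5966

436, 897, 1357, 1818, 2279, 2740, 3201, 3662, 4123, 4583, 5044, 5505, 5966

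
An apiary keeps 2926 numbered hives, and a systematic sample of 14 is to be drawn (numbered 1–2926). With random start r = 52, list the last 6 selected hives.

k = N/n = 2926/14 = 209
9th selection = 52 + 8×209 = 1724
10th: 1724 + 209 = 1933
11th: 1933 + 209 = 2142
12th: 2142 + 209 = 2351
13th: 2351 + 209 = 2560
14th: 2560 + 209 = 2769

1724, 1933, 2142, 2351, 2560, 2769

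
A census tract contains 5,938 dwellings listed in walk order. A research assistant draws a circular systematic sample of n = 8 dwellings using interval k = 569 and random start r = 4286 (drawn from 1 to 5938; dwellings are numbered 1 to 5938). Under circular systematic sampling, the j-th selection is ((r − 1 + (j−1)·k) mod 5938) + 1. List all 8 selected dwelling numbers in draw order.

4286, 4855, 5424, 55, 624, 1193, 1762, 2331

Selection 1: 4286
Selection 2: 4286 + 569 = 4855
Selection 3: 4855 + 569 = 5424
Selection 4: 5424 + 569 = 5993 → 5993 − 5938 = 55
Selection 5: 55 + 569 = 624
Selection 6: 624 + 569 = 1193
Selection 7: 1193 + 569 = 1762
Selection 8: 1762 + 569 = 2331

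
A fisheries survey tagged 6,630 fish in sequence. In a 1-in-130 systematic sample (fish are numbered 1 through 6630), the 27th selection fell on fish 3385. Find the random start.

k = 130
r = 3385 − (27−1)×130 = 3385 − 3380 = 5

5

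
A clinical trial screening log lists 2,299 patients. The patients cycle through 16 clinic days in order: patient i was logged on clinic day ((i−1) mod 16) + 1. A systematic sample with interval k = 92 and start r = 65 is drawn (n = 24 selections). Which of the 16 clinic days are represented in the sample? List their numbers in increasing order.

Consecutive selections differ by k = 92, so their clinic day numbers differ by 92 mod 16 = 12.
gcd(92, 16) = 4, so the sample visits 16/4 = 4 distinct residues mod 16.
Start 65 is clinic day 1; the clinic days hit are 1, 5, 9, 13.

1, 5, 9, 13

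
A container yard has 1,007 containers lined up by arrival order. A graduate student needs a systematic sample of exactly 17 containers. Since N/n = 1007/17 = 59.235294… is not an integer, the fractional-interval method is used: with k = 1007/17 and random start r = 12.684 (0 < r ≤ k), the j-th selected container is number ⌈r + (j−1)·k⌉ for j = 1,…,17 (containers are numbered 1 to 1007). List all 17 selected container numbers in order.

j=1: r + 0k = 12.684 → ⌈·⌉ = 13
j=2: r + 1k = 71.919294… → ⌈·⌉ = 72
j=3: r + 2k = 131.154588… → ⌈·⌉ = 132
j=4: r + 3k = 190.389882… → ⌈·⌉ = 191
j=5: r + 4k = 249.625176… → ⌈·⌉ = 250
j=6: r + 5k = 308.860470… → ⌈·⌉ = 309
j=7: r + 6k = 368.095764… → ⌈·⌉ = 369
j=8: r + 7k = 427.331058… → ⌈·⌉ = 428
j=9: r + 8k = 486.566352… → ⌈·⌉ = 487
j=10: r + 9k = 545.801647… → ⌈·⌉ = 546
j=11: r + 10k = 605.036941… → ⌈·⌉ = 606
j=12: r + 11k = 664.272235… → ⌈·⌉ = 665
j=13: r + 12k = 723.507529… → ⌈·⌉ = 724
j=14: r + 13k = 782.742823… → ⌈·⌉ = 783
j=15: r + 14k = 841.978117… → ⌈·⌉ = 842
j=16: r + 15k = 901.213411… → ⌈·⌉ = 902
j=17: r + 16k = 960.448705… → ⌈·⌉ = 961

13, 72, 132, 191, 250, 309, 369, 428, 487, 546, 606, 665, 724, 783, 842, 902, 961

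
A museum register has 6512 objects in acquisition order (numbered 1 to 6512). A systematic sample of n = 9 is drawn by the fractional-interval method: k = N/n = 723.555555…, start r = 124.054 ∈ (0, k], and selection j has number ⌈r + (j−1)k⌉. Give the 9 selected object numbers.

j=1: r + 0k = 124.054 → ⌈·⌉ = 125
j=2: r + 1k = 847.609555… → ⌈·⌉ = 848
j=3: r + 2k = 1571.165111… → ⌈·⌉ = 1572
j=4: r + 3k = 2294.720666… → ⌈·⌉ = 2295
j=5: r + 4k = 3018.276222… → ⌈·⌉ = 3019
j=6: r + 5k = 3741.831777… → ⌈·⌉ = 3742
j=7: r + 6k = 4465.387333… → ⌈·⌉ = 4466
j=8: r + 7k = 5188.942888… → ⌈·⌉ = 5189
j=9: r + 8k = 5912.498444… → ⌈·⌉ = 5913

125, 848, 1572, 2295, 3019, 3742, 4466, 5189, 5913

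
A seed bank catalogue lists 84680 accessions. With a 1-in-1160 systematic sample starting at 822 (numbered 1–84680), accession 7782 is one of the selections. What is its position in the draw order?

k = 1160
position = (7782 − 822)/1160 + 1 = 6960/1160 + 1 = 6 + 1 = 7

7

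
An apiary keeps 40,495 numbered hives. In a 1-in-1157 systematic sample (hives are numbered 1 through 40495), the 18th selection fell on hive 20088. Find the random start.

419

k = 1157
r = 20088 − (18−1)×1157 = 20088 − 19669 = 419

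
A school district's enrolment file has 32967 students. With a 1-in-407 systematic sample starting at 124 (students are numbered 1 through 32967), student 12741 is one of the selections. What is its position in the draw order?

k = 407
position = (12741 − 124)/407 + 1 = 12617/407 + 1 = 31 + 1 = 32

32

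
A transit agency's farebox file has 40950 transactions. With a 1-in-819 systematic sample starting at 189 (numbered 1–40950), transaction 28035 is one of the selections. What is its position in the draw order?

35

k = 819
position = (28035 − 189)/819 + 1 = 27846/819 + 1 = 34 + 1 = 35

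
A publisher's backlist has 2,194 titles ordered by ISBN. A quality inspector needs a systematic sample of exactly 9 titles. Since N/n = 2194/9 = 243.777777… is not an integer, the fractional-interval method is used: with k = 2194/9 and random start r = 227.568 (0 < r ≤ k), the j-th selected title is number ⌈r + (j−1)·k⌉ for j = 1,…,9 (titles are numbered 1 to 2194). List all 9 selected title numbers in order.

j=1: r + 0k = 227.568 → ⌈·⌉ = 228
j=2: r + 1k = 471.345777… → ⌈·⌉ = 472
j=3: r + 2k = 715.123555… → ⌈·⌉ = 716
j=4: r + 3k = 958.901333… → ⌈·⌉ = 959
j=5: r + 4k = 1202.679111… → ⌈·⌉ = 1203
j=6: r + 5k = 1446.456888… → ⌈·⌉ = 1447
j=7: r + 6k = 1690.234666… → ⌈·⌉ = 1691
j=8: r + 7k = 1934.012444… → ⌈·⌉ = 1935
j=9: r + 8k = 2177.790222… → ⌈·⌉ = 2178

228, 472, 716, 959, 1203, 1447, 1691, 1935, 2178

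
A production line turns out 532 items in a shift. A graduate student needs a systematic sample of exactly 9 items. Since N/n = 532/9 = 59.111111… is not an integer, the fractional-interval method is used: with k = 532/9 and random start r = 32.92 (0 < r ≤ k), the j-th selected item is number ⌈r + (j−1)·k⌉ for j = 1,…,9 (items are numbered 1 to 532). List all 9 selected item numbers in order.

j=1: r + 0k = 32.92 → ⌈·⌉ = 33
j=2: r + 1k = 92.031111… → ⌈·⌉ = 93
j=3: r + 2k = 151.142222… → ⌈·⌉ = 152
j=4: r + 3k = 210.253333… → ⌈·⌉ = 211
j=5: r + 4k = 269.364444… → ⌈·⌉ = 270
j=6: r + 5k = 328.475555… → ⌈·⌉ = 329
j=7: r + 6k = 387.586666… → ⌈·⌉ = 388
j=8: r + 7k = 446.697777… → ⌈·⌉ = 447
j=9: r + 8k = 505.808888… → ⌈·⌉ = 506

33, 93, 152, 211, 270, 329, 388, 447, 506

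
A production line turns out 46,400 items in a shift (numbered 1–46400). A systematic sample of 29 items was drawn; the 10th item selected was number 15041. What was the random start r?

k = 46400/29 = 1600
r = 15041 − (10−1)×1600 = 15041 − 14400 = 641

641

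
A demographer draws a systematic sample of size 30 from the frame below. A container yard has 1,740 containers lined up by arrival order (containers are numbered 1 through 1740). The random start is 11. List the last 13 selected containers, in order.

997, 1055, 1113, 1171, 1229, 1287, 1345, 1403, 1461, 1519, 1577, 1635, 1693

k = N/n = 1740/30 = 58
18th selection = 11 + 17×58 = 997
19th: 997 + 58 = 1055
20th: 1055 + 58 = 1113
21st: 1113 + 58 = 1171
22nd: 1171 + 58 = 1229
23rd: 1229 + 58 = 1287
24th: 1287 + 58 = 1345
25th: 1345 + 58 = 1403
26th: 1403 + 58 = 1461
27th: 1461 + 58 = 1519
28th: 1519 + 58 = 1577
29th: 1577 + 58 = 1635
30th: 1635 + 58 = 1693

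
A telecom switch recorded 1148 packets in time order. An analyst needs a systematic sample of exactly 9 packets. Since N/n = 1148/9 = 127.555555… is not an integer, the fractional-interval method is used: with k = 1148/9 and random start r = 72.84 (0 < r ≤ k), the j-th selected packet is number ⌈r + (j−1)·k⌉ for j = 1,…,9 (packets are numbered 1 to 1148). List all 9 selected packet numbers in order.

j=1: r + 0k = 72.84 → ⌈·⌉ = 73
j=2: r + 1k = 200.395555… → ⌈·⌉ = 201
j=3: r + 2k = 327.951111… → ⌈·⌉ = 328
j=4: r + 3k = 455.506666… → ⌈·⌉ = 456
j=5: r + 4k = 583.062222… → ⌈·⌉ = 584
j=6: r + 5k = 710.617777… → ⌈·⌉ = 711
j=7: r + 6k = 838.173333… → ⌈·⌉ = 839
j=8: r + 7k = 965.728888… → ⌈·⌉ = 966
j=9: r + 8k = 1093.284444… → ⌈·⌉ = 1094

73, 201, 328, 456, 584, 711, 839, 966, 1094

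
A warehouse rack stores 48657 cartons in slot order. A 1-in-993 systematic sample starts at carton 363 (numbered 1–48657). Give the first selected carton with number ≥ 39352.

k = 993
Steps past start: ⌈(39352 − 363)/993⌉ = ⌈38989/993⌉ = 40
Selected carton: 363 + 40×993 = 40083

40083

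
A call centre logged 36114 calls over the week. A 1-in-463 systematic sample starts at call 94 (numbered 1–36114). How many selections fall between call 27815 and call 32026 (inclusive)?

k = 463
First selection ≥ 27815: 94 + ⌈(27815−94)/463⌉·463 = 94 + 60×463 = 27874
Last selection ≤ 32026: 94 + ⌊(32026−94)/463⌋·463 = 94 + 68×463 = 31578
Count = 68 − 60 + 1 = 9

9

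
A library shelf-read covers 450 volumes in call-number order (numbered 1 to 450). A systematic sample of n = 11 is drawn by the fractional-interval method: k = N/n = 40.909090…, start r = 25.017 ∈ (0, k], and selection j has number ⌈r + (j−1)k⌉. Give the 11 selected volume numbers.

26, 66, 107, 148, 189, 230, 271, 312, 353, 394, 435

j=1: r + 0k = 25.017 → ⌈·⌉ = 26
j=2: r + 1k = 65.926090… → ⌈·⌉ = 66
j=3: r + 2k = 106.835181… → ⌈·⌉ = 107
j=4: r + 3k = 147.744272… → ⌈·⌉ = 148
j=5: r + 4k = 188.653363… → ⌈·⌉ = 189
j=6: r + 5k = 229.562454… → ⌈·⌉ = 230
j=7: r + 6k = 270.471545… → ⌈·⌉ = 271
j=8: r + 7k = 311.380636… → ⌈·⌉ = 312
j=9: r + 8k = 352.289727… → ⌈·⌉ = 353
j=10: r + 9k = 393.198818… → ⌈·⌉ = 394
j=11: r + 10k = 434.107909… → ⌈·⌉ = 435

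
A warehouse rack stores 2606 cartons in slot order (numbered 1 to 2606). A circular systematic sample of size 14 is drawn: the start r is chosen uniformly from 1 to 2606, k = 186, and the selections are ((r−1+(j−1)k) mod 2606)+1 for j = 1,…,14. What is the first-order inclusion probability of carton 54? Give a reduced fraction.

7/1303

For each position j, as r ranges over 1…2606 the j-th selection hits every carton exactly once, so carton 54 is selected for exactly 14 of the 2606 starts.
Inclusion probability = 14/2606 = 7/1303.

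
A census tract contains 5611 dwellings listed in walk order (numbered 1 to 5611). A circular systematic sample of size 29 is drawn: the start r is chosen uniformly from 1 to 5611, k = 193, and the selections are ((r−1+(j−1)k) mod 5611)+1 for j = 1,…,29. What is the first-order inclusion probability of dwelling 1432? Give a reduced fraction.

29/5611

For each position j, as r ranges over 1…5611 the j-th selection hits every dwelling exactly once, so dwelling 1432 is selected for exactly 29 of the 5611 starts.
Inclusion probability = 29/5611.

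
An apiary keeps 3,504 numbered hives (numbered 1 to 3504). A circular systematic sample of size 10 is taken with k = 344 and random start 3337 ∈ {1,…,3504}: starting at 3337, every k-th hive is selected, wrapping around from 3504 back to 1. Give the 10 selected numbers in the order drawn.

Selection 1: 3337
Selection 2: 3337 + 344 = 3681 → 3681 − 3504 = 177
Selection 3: 177 + 344 = 521
Selection 4: 521 + 344 = 865
Selection 5: 865 + 344 = 1209
Selection 6: 1209 + 344 = 1553
Selection 7: 1553 + 344 = 1897
Selection 8: 1897 + 344 = 2241
Selection 9: 2241 + 344 = 2585
Selection 10: 2585 + 344 = 2929

3337, 177, 521, 865, 1209, 1553, 1897, 2241, 2585, 2929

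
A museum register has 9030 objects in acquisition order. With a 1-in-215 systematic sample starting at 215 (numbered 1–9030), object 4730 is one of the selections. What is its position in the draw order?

k = 215
position = (4730 − 215)/215 + 1 = 4515/215 + 1 = 21 + 1 = 22

22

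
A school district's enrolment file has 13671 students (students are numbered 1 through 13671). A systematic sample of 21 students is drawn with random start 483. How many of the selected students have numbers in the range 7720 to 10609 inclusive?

4

k = 13671/21 = 651
First selection ≥ 7720: 483 + ⌈(7720−483)/651⌉·651 = 483 + 12×651 = 8295
Last selection ≤ 10609: 483 + ⌊(10609−483)/651⌋·651 = 483 + 15×651 = 10248
Count = 15 − 12 + 1 = 4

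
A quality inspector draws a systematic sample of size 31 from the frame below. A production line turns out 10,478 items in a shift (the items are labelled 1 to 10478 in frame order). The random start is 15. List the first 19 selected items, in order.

k = N/n = 10478/31 = 338
item 1: 15
item 2: 15 + 338 = 353
item 3: 353 + 338 = 691
item 4: 691 + 338 = 1029
item 5: 1029 + 338 = 1367
item 6: 1367 + 338 = 1705
item 7: 1705 + 338 = 2043
item 8: 2043 + 338 = 2381
item 9: 2381 + 338 = 2719
item 10: 2719 + 338 = 3057
item 11: 3057 + 338 = 3395
item 12: 3395 + 338 = 3733
item 13: 3733 + 338 = 4071
item 14: 4071 + 338 = 4409
item 15: 4409 + 338 = 4747
item 16: 4747 + 338 = 5085
item 17: 5085 + 338 = 5423
item 18: 5423 + 338 = 5761
item 19: 5761 + 338 = 6099

15, 353, 691, 1029, 1367, 1705, 2043, 2381, 2719, 3057, 3395, 3733, 4071, 4409, 4747, 5085, 5423, 5761, 6099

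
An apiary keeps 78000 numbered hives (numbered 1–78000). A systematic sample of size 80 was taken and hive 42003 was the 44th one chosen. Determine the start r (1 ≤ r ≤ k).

78

k = 78000/80 = 975
r = 42003 − (44−1)×975 = 42003 − 41925 = 78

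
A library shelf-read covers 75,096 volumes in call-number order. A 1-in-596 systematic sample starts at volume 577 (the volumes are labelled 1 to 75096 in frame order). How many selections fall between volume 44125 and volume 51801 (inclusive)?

12

k = 596
First selection ≥ 44125: 577 + ⌈(44125−577)/596⌉·596 = 577 + 74×596 = 44681
Last selection ≤ 51801: 577 + ⌊(51801−577)/596⌋·596 = 577 + 85×596 = 51237
Count = 85 − 74 + 1 = 12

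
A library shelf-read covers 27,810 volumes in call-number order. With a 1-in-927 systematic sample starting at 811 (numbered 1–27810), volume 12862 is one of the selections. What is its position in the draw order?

14

k = 927
position = (12862 − 811)/927 + 1 = 12051/927 + 1 = 13 + 1 = 14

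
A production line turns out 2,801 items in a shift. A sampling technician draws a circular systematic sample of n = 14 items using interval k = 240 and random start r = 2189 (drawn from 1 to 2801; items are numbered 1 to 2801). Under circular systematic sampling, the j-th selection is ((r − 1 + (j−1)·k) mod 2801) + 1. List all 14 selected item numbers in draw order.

2189, 2429, 2669, 108, 348, 588, 828, 1068, 1308, 1548, 1788, 2028, 2268, 2508

Selection 1: 2189
Selection 2: 2189 + 240 = 2429
Selection 3: 2429 + 240 = 2669
Selection 4: 2669 + 240 = 2909 → 2909 − 2801 = 108
Selection 5: 108 + 240 = 348
Selection 6: 348 + 240 = 588
Selection 7: 588 + 240 = 828
Selection 8: 828 + 240 = 1068
Selection 9: 1068 + 240 = 1308
Selection 10: 1308 + 240 = 1548
Selection 11: 1548 + 240 = 1788
Selection 12: 1788 + 240 = 2028
Selection 13: 2028 + 240 = 2268
Selection 14: 2268 + 240 = 2508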